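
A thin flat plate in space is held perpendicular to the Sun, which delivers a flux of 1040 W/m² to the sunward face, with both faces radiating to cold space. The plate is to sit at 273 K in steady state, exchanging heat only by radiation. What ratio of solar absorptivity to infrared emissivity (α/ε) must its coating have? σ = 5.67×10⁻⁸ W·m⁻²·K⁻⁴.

Balance: αS·A = εσ·2A·T⁴ ⇒ α/ε = 2σT⁴/S.
α/ε = 2·5.67×10⁻⁸·(273)⁴/1040 = 2·5.67×10⁻⁸·5.555×10⁹/1040.

α/ε ≈ 0.606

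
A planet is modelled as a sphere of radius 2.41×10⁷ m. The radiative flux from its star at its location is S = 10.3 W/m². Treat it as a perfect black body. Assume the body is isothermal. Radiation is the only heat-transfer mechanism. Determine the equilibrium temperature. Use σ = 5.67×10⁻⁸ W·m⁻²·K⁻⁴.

T ≈ 82.1 K

At equilibrium, absorbed power = emitted power.
Absorbing cross-section = πr² = 1.825×10¹⁵ m²; emitting surface = 4πr² = 7.299×10¹⁵ m² (ratio 4).
S·A_cross = εσ·A_surf·T⁴  ⇒  T⁴ = S/(4σ).
T⁴ = 1.00·10.3/(4·5.67×10⁻⁸) = 4.541×10⁷ K⁴.
T = (4.541×10⁷)^(1/4).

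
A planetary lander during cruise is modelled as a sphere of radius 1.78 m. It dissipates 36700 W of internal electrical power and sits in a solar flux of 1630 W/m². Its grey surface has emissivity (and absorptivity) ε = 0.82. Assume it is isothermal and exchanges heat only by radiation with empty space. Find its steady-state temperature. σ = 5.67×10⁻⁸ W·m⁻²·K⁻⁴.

T ≈ 405 K

At steady state, absorbed solar power + internal power = radiated power.
Absorbed: α·S·A_cross = 0.82·1630·9.954 = 13300 W (cross-section πr²).
Total input = 13300 + 36700 = 50000 W.
Radiated: εσ·A_surf·T⁴ with A_surf = 4πr² = 39.82 m².
T⁴ = 50000/(0.82·5.67×10⁻⁸·39.82) = 2.701×10¹⁰ K⁴.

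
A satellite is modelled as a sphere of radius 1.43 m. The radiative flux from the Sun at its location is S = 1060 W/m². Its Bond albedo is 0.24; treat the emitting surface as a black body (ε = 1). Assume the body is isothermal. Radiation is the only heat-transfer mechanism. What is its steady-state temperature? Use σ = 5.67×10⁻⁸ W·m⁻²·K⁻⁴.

At equilibrium, absorbed power = emitted power.
Absorbing cross-section = πr² = 6.424 m²; emitting surface = 4πr² = 25.70 m² (ratio 4).
(1−a)S·A_cross = εσ·A_surf·T⁴  ⇒  T⁴ = (1−a)S/(4σ).
T⁴ = 0.760·1060/(4·5.67×10⁻⁸) = 3.552×10⁹ K⁴.
T = (3.552×10⁹)^(1/4).

T ≈ 244 K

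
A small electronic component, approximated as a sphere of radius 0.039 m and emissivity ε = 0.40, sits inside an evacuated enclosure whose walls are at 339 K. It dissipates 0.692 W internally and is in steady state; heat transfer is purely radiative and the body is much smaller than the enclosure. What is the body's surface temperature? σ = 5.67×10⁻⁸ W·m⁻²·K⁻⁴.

For a small grey body in a large enclosure, net radiated power = εσA(T⁴ − T_w⁴).
Steady state: P = εσA(T⁴ − T_w⁴) with A = 4πr² = 0.01911 m².
T⁴ = P/(εσA) + T_w⁴ = 0.692/(0.40·5.67×10⁻⁸·0.01911) + (339)⁴
    = 1.596×10⁹ + 1.321×10¹⁰ = 1.480×10¹⁰ K⁴.

T ≈ 349 K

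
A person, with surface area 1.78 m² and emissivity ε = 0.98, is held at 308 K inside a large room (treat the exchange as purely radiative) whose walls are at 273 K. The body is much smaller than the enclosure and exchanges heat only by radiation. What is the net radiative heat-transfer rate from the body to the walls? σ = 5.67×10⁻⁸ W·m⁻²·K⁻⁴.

P_net ≈ 341 W

For a small grey body in a large enclosure: P_net = εσA(T_body⁴ − T_wall⁴).
A = 1.78 m²; T_body⁴ − T_wall⁴ = 8.999×10⁹ − 5.555×10⁹ = 3.445×10⁹ K⁴.
|P_net| = 0.98·5.67×10⁻⁸·1.780·3.445×10⁹.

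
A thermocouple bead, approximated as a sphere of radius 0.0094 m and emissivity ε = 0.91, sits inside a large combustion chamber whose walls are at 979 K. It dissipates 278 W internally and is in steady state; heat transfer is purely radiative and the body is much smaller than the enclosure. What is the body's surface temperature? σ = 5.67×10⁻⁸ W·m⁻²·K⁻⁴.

T ≈ 1550 K

For a small grey body in a large enclosure, net radiated power = εσA(T⁴ − T_w⁴).
Steady state: P = εσA(T⁴ − T_w⁴) with A = 4πr² = 0.001110 m².
T⁴ = P/(εσA) + T_w⁴ = 278/(0.91·5.67×10⁻⁸·0.001110) + (979)⁴
    = 4.852×10¹² + 9.186×10¹¹ = 5.771×10¹² K⁴.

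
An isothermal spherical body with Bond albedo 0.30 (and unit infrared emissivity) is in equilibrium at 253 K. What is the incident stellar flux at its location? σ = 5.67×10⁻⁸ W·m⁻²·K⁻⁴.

S ≈ 1330 W/m²

(1−a)S·πr² = σ·4πr²·T⁴ ⇒ S = 4σT⁴/(1−a).
S = 4·5.67×10⁻⁸·4.097×10⁹/0.700.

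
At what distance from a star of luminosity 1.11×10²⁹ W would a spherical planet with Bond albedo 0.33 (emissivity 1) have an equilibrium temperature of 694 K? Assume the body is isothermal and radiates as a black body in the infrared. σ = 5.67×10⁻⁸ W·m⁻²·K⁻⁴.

For an isothermal black-emitting sphere, (1−a)S·πr² = σ·4πr²·T⁴ ⇒ S = 4σT⁴/(1−a).
S = 4·5.67×10⁻⁸·(694)⁴/0.670 = 78520 W/m².
Flux falls as S = L/(4πd²), so d = √(L/(4πS)) = √(1.11×10²⁹/(4π·78520)).

d ≈ 3.35×10¹¹ m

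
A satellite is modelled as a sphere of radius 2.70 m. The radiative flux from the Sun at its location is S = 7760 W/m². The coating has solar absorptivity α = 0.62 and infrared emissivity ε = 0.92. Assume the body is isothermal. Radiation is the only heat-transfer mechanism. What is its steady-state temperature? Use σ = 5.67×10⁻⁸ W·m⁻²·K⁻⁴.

At equilibrium, absorbed power = emitted power.
Absorbing cross-section = πr² = 22.90 m²; emitting surface = 4πr² = 91.61 m² (ratio 4).
αS·A_cross = εσ·A_surf·T⁴  ⇒  T⁴ = αS/(ε·4σ).
T⁴ = 0.620·7760/(0.92·4·5.67×10⁻⁸) = 2.306×10¹⁰ K⁴.
T = (2.306×10¹⁰)^(1/4).

T ≈ 390 K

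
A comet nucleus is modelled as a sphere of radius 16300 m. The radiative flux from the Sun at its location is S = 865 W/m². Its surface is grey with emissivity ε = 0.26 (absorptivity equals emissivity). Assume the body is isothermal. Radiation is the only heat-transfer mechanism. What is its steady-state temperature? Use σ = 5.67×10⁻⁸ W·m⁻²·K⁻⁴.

T ≈ 249 K

At equilibrium, absorbed power = emitted power.
Absorbing cross-section = πr² = 8.347×10⁸ m²; emitting surface = 4πr² = 3.339×10⁹ m² (ratio 4).
εS·A_cross = εσ·A_surf·T⁴  ⇒  T⁴ = S/(4σ)   (ε cancels).
T⁴ = 865/(4·5.67×10⁻⁸) = 3.814×10⁹ K⁴.
T = (3.814×10⁹)^(1/4).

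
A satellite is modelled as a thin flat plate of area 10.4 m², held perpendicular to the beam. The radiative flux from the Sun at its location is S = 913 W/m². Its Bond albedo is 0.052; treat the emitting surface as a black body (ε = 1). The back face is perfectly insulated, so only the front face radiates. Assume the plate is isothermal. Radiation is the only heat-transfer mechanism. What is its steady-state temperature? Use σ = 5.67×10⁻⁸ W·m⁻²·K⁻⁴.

At equilibrium, absorbed power = emitted power.
Absorbing cross-section = A = 10.40 m²; emitting surface = A = 10.40 m² (ratio 1).
(1−a)S·A_cross = εσ·A_surf·T⁴  ⇒  T⁴ = (1−a)S/(1σ).
T⁴ = 0.948·913/(1·5.67×10⁻⁸) = 1.526×10¹⁰ K⁴.
T = (1.526×10¹⁰)^(1/4).

T ≈ 351 K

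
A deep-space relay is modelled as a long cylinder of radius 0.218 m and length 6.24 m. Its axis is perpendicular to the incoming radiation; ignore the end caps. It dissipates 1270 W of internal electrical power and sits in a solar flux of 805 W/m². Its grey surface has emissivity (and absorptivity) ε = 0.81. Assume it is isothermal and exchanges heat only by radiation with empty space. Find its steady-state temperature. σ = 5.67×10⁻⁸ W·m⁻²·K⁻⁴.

At steady state, absorbed solar power + internal power = radiated power.
Absorbed: α·S·A_cross = 0.81·805·2.721 = 1774 W (cross-section 2rL).
Total input = 1774 + 1270 = 3044 W.
Radiated: εσ·A_surf·T⁴ with A_surf = 2πrL = 8.547 m².
T⁴ = 3044/(0.81·5.67×10⁻⁸·8.547) = 7.755×10⁹ K⁴.

T ≈ 297 K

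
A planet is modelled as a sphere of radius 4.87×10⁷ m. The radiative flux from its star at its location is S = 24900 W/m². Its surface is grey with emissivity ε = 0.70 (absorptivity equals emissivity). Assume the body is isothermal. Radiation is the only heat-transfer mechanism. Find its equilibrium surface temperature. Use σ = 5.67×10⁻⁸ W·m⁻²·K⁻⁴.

T ≈ 576 K

At equilibrium, absorbed power = emitted power.
Absorbing cross-section = πr² = 7.451×10¹⁵ m²; emitting surface = 4πr² = 2.980×10¹⁶ m² (ratio 4).
εS·A_cross = εσ·A_surf·T⁴  ⇒  T⁴ = S/(4σ)   (ε cancels).
T⁴ = 24900/(4·5.67×10⁻⁸) = 1.098×10¹¹ K⁴.
T = (1.098×10¹¹)^(1/4).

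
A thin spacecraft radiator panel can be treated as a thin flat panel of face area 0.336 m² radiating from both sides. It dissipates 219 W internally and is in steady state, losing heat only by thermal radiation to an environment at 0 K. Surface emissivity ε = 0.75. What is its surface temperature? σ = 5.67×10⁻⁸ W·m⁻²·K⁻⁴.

Steady state: internal power = radiated power, P = εσA T⁴.
Radiating area A = 2·0.336 = 0.6720 m².
T⁴ = P/(εσA) = 219/(0.75·5.67×10⁻⁸·0.6720) = 7.664×10⁹ K⁴.
T = (7.664×10⁹)^(1/4).

T ≈ 296 K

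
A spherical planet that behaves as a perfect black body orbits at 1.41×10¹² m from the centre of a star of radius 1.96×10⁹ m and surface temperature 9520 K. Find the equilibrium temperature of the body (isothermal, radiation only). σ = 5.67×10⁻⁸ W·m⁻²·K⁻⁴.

T ≈ 251 K

The star's surface emits σT_*⁴; at distance d the flux is S = σT_*⁴(R_*/d)².
S = 5.67×10⁻⁸·(9520)⁴·(1.96×10⁹/1.41×10¹²)² = 899.9 W/m².
For an isothermal sphere T⁴ = (1−a)S/(4σ) = 3.968×10⁹ K⁴.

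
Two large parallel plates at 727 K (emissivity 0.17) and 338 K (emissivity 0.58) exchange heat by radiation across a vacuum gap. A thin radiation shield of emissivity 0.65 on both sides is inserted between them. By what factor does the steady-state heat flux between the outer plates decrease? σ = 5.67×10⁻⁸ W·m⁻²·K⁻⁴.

factor ≈ 1.31

Without shield: q₀ = σΔ(T⁴)/(1/ε₁+1/ε₂−1) with denominator 6.606.
With shield the two gaps are in series; the resistances add: (1/ε₁+1/ε_s−1)+(1/ε_s+1/ε₂−1) = 6.421+2.263 = 8.683.
Heat-flux ratio q₀/q = 8.683/6.606.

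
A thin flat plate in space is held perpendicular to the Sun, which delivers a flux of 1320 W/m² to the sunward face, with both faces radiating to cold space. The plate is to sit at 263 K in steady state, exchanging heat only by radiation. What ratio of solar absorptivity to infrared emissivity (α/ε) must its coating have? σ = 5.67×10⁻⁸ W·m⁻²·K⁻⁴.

Balance: αS·A = εσ·2A·T⁴ ⇒ α/ε = 2σT⁴/S.
α/ε = 2·5.67×10⁻⁸·(263)⁴/1320 = 2·5.67×10⁻⁸·4.784×10⁹/1320.

α/ε ≈ 0.411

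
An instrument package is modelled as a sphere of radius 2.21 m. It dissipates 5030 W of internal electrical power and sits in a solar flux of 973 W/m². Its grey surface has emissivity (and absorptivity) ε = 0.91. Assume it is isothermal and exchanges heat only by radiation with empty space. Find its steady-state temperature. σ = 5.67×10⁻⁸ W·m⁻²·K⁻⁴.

At steady state, absorbed solar power + internal power = radiated power.
Absorbed: α·S·A_cross = 0.91·973·15.34 = 13590 W (cross-section πr²).
Total input = 13590 + 5030 = 18620 W.
Radiated: εσ·A_surf·T⁴ with A_surf = 4πr² = 61.38 m².
T⁴ = 18620/(0.91·5.67×10⁻⁸·61.38) = 5.878×10⁹ K⁴.

T ≈ 277 K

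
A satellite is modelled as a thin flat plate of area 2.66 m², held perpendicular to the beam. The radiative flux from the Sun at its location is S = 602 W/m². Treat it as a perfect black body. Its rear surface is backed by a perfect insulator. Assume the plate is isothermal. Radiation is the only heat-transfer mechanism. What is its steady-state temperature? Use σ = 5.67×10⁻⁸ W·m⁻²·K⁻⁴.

T ≈ 321 K

At equilibrium, absorbed power = emitted power.
Absorbing cross-section = A = 2.660 m²; emitting surface = A = 2.660 m² (ratio 1).
S·A_cross = εσ·A_surf·T⁴  ⇒  T⁴ = S/(1σ).
T⁴ = 1.00·602/(1·5.67×10⁻⁸) = 1.062×10¹⁰ K⁴.
T = (1.062×10¹⁰)^(1/4).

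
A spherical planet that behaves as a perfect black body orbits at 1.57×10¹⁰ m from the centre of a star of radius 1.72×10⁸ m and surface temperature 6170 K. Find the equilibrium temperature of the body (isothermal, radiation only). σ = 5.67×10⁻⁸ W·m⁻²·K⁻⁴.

The star's surface emits σT_*⁴; at distance d the flux is S = σT_*⁴(R_*/d)².
S = 5.67×10⁻⁸·(6170)⁴·(1.72×10⁸/1.57×10¹⁰)² = 9862 W/m².
For an isothermal sphere T⁴ = (1−a)S/(4σ) = 4.348×10¹⁰ K⁴.

T ≈ 457 K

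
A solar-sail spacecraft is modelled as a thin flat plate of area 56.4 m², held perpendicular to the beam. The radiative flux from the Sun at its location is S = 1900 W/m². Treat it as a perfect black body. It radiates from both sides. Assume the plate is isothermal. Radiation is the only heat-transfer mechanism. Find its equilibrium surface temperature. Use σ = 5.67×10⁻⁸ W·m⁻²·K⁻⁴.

At equilibrium, absorbed power = emitted power.
Absorbing cross-section = A = 56.40 m²; emitting surface = 2A = 112.8 m² (ratio 2).
S·A_cross = εσ·A_surf·T⁴  ⇒  T⁴ = S/(2σ).
T⁴ = 1.00·1900/(2·5.67×10⁻⁸) = 1.675×10¹⁰ K⁴.
T = (1.675×10¹⁰)^(1/4).

T ≈ 360 K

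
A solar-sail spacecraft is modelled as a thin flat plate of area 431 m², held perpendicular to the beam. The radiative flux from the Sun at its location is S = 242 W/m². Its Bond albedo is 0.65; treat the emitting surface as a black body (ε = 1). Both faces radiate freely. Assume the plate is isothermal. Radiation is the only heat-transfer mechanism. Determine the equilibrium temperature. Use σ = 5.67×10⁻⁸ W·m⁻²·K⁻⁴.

T ≈ 165 K

At equilibrium, absorbed power = emitted power.
Absorbing cross-section = A = 431.0 m²; emitting surface = 2A = 862.0 m² (ratio 2).
(1−a)S·A_cross = εσ·A_surf·T⁴  ⇒  T⁴ = (1−a)S/(2σ).
T⁴ = 0.350·242/(2·5.67×10⁻⁸) = 7.469×10⁸ K⁴.
T = (7.469×10⁸)^(1/4).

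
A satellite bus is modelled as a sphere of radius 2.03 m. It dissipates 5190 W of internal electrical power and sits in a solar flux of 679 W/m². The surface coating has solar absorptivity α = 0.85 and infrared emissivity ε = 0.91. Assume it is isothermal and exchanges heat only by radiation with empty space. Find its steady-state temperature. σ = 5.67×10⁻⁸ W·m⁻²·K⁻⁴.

T ≈ 262 K

At steady state, absorbed solar power + internal power = radiated power.
Absorbed: α·S·A_cross = 0.85·679·12.95 = 7472 W (cross-section πr²).
Total input = 7472 + 5190 = 12660 W.
Radiated: εσ·A_surf·T⁴ with A_surf = 4πr² = 51.78 m².
T⁴ = 12660/(0.91·5.67×10⁻⁸·51.78) = 4.739×10⁹ K⁴.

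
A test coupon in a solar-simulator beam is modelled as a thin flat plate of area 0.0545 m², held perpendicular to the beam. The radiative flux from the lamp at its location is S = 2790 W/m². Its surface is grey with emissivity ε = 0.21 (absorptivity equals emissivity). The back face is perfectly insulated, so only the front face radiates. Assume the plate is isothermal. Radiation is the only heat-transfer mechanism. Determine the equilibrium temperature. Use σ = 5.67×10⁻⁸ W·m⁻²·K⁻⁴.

T ≈ 471 K

At equilibrium, absorbed power = emitted power.
Absorbing cross-section = A = 0.05450 m²; emitting surface = A = 0.05450 m² (ratio 1).
εS·A_cross = εσ·A_surf·T⁴  ⇒  T⁴ = S/(1σ)   (ε cancels).
T⁴ = 2790/(1·5.67×10⁻⁸) = 4.921×10¹⁰ K⁴.
T = (4.921×10¹⁰)^(1/4).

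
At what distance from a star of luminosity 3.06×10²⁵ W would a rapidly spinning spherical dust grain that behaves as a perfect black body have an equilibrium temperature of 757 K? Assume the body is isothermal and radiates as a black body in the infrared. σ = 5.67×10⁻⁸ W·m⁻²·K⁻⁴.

For an isothermal black-emitting sphere, (1−a)S·πr² = σ·4πr²·T⁴ ⇒ S = 4σT⁴/(1−a).
S = 4·5.67×10⁻⁸·(757)⁴/1.00 = 74480 W/m².
Flux falls as S = L/(4πd²), so d = √(L/(4πS)) = √(3.06×10²⁵/(4π·74480)).

d ≈ 5.72×10⁹ m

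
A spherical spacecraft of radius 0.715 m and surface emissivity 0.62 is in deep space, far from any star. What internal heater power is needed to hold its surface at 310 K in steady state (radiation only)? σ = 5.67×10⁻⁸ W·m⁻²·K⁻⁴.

P = εσ·4πr²·T⁴.
4πr² = 6.424 m²; T⁴ = 9.235×10⁹ K⁴.
P = 0.62·5.67×10⁻⁸·6.424·9.235×10⁹.

P ≈ 2090 W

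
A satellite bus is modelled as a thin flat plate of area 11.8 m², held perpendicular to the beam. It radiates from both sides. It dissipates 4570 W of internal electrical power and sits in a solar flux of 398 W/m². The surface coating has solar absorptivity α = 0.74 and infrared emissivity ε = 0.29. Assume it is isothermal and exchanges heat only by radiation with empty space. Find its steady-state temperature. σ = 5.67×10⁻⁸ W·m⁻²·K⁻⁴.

T ≈ 379 K

At steady state, absorbed solar power + internal power = radiated power.
Absorbed: α·S·A_cross = 0.74·398·11.80 = 3475 W (cross-section A).
Total input = 3475 + 4570 = 8045 W.
Radiated: εσ·A_surf·T⁴ with A_surf = 2A = 23.60 m².
T⁴ = 8045/(0.29·5.67×10⁻⁸·23.60) = 2.073×10¹⁰ K⁴.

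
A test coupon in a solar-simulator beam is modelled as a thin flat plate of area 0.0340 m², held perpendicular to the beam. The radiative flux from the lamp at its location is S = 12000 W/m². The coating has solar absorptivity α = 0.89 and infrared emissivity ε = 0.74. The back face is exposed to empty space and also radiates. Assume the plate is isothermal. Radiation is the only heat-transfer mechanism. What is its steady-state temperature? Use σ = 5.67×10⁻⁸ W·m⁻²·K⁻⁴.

T ≈ 597 K

At equilibrium, absorbed power = emitted power.
Absorbing cross-section = A = 0.03400 m²; emitting surface = 2A = 0.06800 m² (ratio 2).
αS·A_cross = εσ·A_surf·T⁴  ⇒  T⁴ = αS/(ε·2σ).
T⁴ = 0.890·12000/(0.74·2·5.67×10⁻⁸) = 1.273×10¹¹ K⁴.
T = (1.273×10¹¹)^(1/4).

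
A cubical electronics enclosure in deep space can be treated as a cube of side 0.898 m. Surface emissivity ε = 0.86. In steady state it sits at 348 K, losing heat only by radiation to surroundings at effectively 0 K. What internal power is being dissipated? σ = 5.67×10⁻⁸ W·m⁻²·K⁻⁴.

Steady state: P = εσA T⁴.
A = 6L² = 4.838 m²; T⁴ = (348)⁴ = 1.467×10¹⁰ K⁴.
P = 0.86 × 5.67×10⁻⁸ × 4.838 × 1.467×10¹⁰.

P ≈ 3460 W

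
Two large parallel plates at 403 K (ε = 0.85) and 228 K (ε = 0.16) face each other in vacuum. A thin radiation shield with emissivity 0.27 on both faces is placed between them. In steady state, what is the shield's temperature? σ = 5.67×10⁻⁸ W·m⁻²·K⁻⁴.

T_s ≈ 372 K

In steady state the net flux on the hot side equals that on the cold side.
σ(T₁⁴−T_s⁴)/D₁ = σ(T_s⁴−T₂⁴)/D₂, with D₁ = 1/ε₁+1/ε_s−1 = 3.880, D₂ = 1/ε_s+1/ε₂−1 = 8.954.
Solve for T_s⁴: T_s⁴ = (D₂·T₁⁴ + D₁·T₂⁴)/(D₁+D₂) = 1.922×10¹⁰ K⁴.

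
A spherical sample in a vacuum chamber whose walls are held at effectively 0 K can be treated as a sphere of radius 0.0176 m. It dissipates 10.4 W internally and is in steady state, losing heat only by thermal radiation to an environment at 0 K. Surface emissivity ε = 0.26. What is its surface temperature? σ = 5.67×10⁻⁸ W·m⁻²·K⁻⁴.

T ≈ 652 K

Steady state: internal power = radiated power, P = εσA T⁴.
Radiating area A = 4πr² = 0.003893 m².
T⁴ = P/(εσA) = 10.4/(0.26·5.67×10⁻⁸·0.003893) = 1.812×10¹¹ K⁴.
T = (1.812×10¹¹)^(1/4).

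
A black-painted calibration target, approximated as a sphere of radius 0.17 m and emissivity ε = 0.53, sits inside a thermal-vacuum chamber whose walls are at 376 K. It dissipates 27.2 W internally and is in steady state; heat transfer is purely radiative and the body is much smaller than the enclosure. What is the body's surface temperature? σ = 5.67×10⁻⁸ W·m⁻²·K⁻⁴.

T ≈ 387 K

For a small grey body in a large enclosure, net radiated power = εσA(T⁴ − T_w⁴).
Steady state: P = εσA(T⁴ − T_w⁴) with A = 4πr² = 0.3632 m².
T⁴ = P/(εσA) + T_w⁴ = 27.2/(0.53·5.67×10⁻⁸·0.3632) + (376)⁴
    = 2.492×10⁹ + 1.999×10¹⁰ = 2.248×10¹⁰ K⁴.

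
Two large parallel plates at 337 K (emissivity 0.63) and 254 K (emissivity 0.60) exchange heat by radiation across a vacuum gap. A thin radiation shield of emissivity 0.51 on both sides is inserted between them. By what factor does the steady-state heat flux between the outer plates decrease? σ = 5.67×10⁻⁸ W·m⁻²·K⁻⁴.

Without shield: q₀ = σΔ(T⁴)/(1/ε₁+1/ε₂−1) with denominator 2.254.
With shield the two gaps are in series; the resistances add: (1/ε₁+1/ε_s−1)+(1/ε_s+1/ε₂−1) = 2.548+2.627 = 5.176.
Heat-flux ratio q₀/q = 5.176/2.254.

factor ≈ 2.30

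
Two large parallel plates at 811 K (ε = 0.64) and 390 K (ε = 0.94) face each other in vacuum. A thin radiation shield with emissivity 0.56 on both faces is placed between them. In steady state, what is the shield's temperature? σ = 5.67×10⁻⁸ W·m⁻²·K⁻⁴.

T_s ≈ 672 K

In steady state the net flux on the hot side equals that on the cold side.
σ(T₁⁴−T_s⁴)/D₁ = σ(T_s⁴−T₂⁴)/D₂, with D₁ = 1/ε₁+1/ε_s−1 = 2.348, D₂ = 1/ε_s+1/ε₂−1 = 1.850.
Solve for T_s⁴: T_s⁴ = (D₂·T₁⁴ + D₁·T₂⁴)/(D₁+D₂) = 2.035×10¹¹ K⁴.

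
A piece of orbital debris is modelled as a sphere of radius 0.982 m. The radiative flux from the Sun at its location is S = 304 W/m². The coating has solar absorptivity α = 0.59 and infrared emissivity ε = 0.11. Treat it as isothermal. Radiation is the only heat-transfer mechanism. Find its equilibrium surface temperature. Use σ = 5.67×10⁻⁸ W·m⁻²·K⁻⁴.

T ≈ 291 K

At equilibrium, absorbed power = emitted power.
Absorbing cross-section = πr² = 3.030 m²; emitting surface = 4πr² = 12.12 m² (ratio 4).
αS·A_cross = εσ·A_surf·T⁴  ⇒  T⁴ = αS/(ε·4σ).
T⁴ = 0.590·304/(0.11·4·5.67×10⁻⁸) = 7.189×10⁹ K⁴.
T = (7.189×10⁹)^(1/4).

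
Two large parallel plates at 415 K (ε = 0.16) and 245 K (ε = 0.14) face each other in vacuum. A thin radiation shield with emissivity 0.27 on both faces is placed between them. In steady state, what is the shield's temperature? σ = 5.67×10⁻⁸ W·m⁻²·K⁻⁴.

T_s ≈ 362 K

In steady state the net flux on the hot side equals that on the cold side.
σ(T₁⁴−T_s⁴)/D₁ = σ(T_s⁴−T₂⁴)/D₂, with D₁ = 1/ε₁+1/ε_s−1 = 8.954, D₂ = 1/ε_s+1/ε₂−1 = 9.847.
Solve for T_s⁴: T_s⁴ = (D₂·T₁⁴ + D₁·T₂⁴)/(D₁+D₂) = 1.725×10¹⁰ K⁴.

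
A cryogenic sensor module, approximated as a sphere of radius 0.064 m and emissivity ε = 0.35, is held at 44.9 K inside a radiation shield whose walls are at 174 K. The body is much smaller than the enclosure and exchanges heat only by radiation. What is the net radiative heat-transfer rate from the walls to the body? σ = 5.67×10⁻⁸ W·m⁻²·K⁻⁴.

For a small grey body in a large enclosure: P_net = εσA(T_body⁴ − T_wall⁴).
A = 4πr² = 0.05147 m²; T_body⁴ − T_wall⁴ = 4.064×10⁶ − 9.166×10⁸ = -9.126×10⁸ K⁴.
|P_net| = 0.35·5.67×10⁻⁸·0.05147·9.126×10⁸.

P_net ≈ 0.932 W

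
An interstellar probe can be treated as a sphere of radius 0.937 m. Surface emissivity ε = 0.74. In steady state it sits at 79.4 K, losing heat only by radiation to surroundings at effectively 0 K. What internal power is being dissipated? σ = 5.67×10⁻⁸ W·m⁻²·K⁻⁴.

Steady state: P = εσA T⁴.
A = 4πr² = 11.03 m²; T⁴ = (79.4)⁴ = 3.974×10⁷ K⁴.
P = 0.74 × 5.67×10⁻⁸ × 11.03 × 3.974×10⁷.

P ≈ 18.4 W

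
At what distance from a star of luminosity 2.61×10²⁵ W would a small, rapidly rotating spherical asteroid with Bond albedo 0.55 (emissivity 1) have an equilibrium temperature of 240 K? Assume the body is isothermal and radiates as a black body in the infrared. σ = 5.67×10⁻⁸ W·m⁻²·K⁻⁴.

d ≈ 3.52×10¹⁰ m

For an isothermal black-emitting sphere, (1−a)S·πr² = σ·4πr²·T⁴ ⇒ S = 4σT⁴/(1−a).
S = 4·5.67×10⁻⁸·(240)⁴/0.450 = 1672 W/m².
Flux falls as S = L/(4πd²), so d = √(L/(4πS)) = √(2.61×10²⁵/(4π·1672)).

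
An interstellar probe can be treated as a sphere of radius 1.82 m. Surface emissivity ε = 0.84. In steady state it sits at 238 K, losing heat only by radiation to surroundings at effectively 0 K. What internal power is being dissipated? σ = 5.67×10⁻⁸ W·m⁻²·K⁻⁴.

Steady state: P = εσA T⁴.
A = 4πr² = 41.62 m²; T⁴ = (238)⁴ = 3.209×10⁹ K⁴.
P = 0.84 × 5.67×10⁻⁸ × 41.62 × 3.209×10⁹.

P ≈ 6360 W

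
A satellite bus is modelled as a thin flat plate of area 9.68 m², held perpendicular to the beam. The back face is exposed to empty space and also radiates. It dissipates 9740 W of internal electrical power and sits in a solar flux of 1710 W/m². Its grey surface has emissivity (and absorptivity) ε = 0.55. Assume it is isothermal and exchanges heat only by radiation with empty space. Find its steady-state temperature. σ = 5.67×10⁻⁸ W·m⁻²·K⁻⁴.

T ≈ 420 K

At steady state, absorbed solar power + internal power = radiated power.
Absorbed: α·S·A_cross = 0.55·1710·9.680 = 9104 W (cross-section A).
Total input = 9104 + 9740 = 18840 W.
Radiated: εσ·A_surf·T⁴ with A_surf = 2A = 19.36 m².
T⁴ = 18840/(0.55·5.67×10⁻⁸·19.36) = 3.121×10¹⁰ K⁴.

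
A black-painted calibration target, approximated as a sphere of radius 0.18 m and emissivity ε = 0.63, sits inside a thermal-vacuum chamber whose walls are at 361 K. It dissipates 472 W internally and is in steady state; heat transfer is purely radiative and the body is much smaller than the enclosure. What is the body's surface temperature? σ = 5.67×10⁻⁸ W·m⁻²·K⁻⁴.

T ≈ 472 K

For a small grey body in a large enclosure, net radiated power = εσA(T⁴ − T_w⁴).
Steady state: P = εσA(T⁴ − T_w⁴) with A = 4πr² = 0.4072 m².
T⁴ = P/(εσA) + T_w⁴ = 472/(0.63·5.67×10⁻⁸·0.4072) + (361)⁴
    = 3.245×10¹⁰ + 1.698×10¹⁰ = 4.944×10¹⁰ K⁴.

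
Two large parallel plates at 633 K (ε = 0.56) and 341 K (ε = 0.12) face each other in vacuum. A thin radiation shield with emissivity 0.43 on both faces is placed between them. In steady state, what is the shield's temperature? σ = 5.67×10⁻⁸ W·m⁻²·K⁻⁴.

In steady state the net flux on the hot side equals that on the cold side.
σ(T₁⁴−T_s⁴)/D₁ = σ(T_s⁴−T₂⁴)/D₂, with D₁ = 1/ε₁+1/ε_s−1 = 3.111, D₂ = 1/ε_s+1/ε₂−1 = 9.659.
Solve for T_s⁴: T_s⁴ = (D₂·T₁⁴ + D₁·T₂⁴)/(D₁+D₂) = 1.247×10¹¹ K⁴.

T_s ≈ 594 K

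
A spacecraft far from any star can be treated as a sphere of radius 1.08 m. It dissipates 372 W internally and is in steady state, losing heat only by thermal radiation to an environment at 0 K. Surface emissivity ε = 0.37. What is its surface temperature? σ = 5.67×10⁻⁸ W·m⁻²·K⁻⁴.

T ≈ 186 K

Steady state: internal power = radiated power, P = εσA T⁴.
Radiating area A = 4πr² = 14.66 m².
T⁴ = P/(εσA) = 372/(0.37·5.67×10⁻⁸·14.66) = 1.210×10⁹ K⁴.
T = (1.210×10⁹)^(1/4).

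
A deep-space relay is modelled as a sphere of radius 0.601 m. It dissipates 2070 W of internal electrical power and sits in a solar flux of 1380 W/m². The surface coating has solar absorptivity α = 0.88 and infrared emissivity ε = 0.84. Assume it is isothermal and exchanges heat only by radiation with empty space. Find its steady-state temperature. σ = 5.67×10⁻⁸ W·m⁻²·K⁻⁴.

At steady state, absorbed solar power + internal power = radiated power.
Absorbed: α·S·A_cross = 0.88·1380·1.135 = 1378 W (cross-section πr²).
Total input = 1378 + 2070 = 3448 W.
Radiated: εσ·A_surf·T⁴ with A_surf = 4πr² = 4.539 m².
T⁴ = 3448/(0.84·5.67×10⁻⁸·4.539) = 1.595×10¹⁰ K⁴.

T ≈ 355 K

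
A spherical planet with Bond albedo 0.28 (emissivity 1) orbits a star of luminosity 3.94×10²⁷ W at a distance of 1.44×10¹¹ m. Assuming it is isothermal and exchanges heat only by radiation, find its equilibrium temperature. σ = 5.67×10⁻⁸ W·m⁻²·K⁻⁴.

First find the stellar flux at distance d: S = L/(4πd²) = 3.94×10²⁷/(4π·(1.44×10¹¹)²) = 15120 W/m².
For an isothermal sphere, absorbed (1−a)S·πr² = emitted σ·4πr²·T⁴, so T⁴ = (1−a)S/(4σ).
T⁴ = 0.720·15120/(4·5.67×10⁻⁸) = 4.800×10¹⁰ K⁴.

T ≈ 468 K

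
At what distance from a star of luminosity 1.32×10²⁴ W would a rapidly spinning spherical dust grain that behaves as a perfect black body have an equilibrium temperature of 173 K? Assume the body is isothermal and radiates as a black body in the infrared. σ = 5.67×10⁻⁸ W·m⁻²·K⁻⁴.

d ≈ 2.27×10¹⁰ m

For an isothermal black-emitting sphere, (1−a)S·πr² = σ·4πr²·T⁴ ⇒ S = 4σT⁴/(1−a).
S = 4·5.67×10⁻⁸·(173)⁴/1.00 = 203.2 W/m².
Flux falls as S = L/(4πd²), so d = √(L/(4πS)) = √(1.32×10²⁴/(4π·203.2)).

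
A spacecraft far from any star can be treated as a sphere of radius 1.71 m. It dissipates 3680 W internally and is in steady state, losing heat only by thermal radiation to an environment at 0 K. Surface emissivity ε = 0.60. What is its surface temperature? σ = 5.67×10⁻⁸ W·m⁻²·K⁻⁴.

T ≈ 233 K

Steady state: internal power = radiated power, P = εσA T⁴.
Radiating area A = 4πr² = 36.75 m².
T⁴ = P/(εσA) = 3680/(0.60·5.67×10⁻⁸·36.75) = 2.944×10⁹ K⁴.
T = (2.944×10⁹)^(1/4).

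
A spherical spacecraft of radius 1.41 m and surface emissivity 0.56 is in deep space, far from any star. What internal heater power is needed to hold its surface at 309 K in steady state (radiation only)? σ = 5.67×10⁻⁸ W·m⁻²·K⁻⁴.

P = εσ·4πr²·T⁴.
4πr² = 24.98 m²; T⁴ = 9.117×10⁹ K⁴.
P = 0.56·5.67×10⁻⁸·24.98·9.117×10⁹.

P ≈ 7230 W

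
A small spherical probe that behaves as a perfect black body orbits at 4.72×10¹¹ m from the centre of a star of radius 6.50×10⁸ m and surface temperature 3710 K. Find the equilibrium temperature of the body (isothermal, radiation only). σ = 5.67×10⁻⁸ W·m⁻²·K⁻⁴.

The star's surface emits σT_*⁴; at distance d the flux is S = σT_*⁴(R_*/d)².
S = 5.67×10⁻⁸·(3710)⁴·(6.50×10⁸/4.72×10¹¹)² = 20.37 W/m².
For an isothermal sphere T⁴ = (1−a)S/(4σ) = 8.982×10⁷ K⁴.

T ≈ 97.4 K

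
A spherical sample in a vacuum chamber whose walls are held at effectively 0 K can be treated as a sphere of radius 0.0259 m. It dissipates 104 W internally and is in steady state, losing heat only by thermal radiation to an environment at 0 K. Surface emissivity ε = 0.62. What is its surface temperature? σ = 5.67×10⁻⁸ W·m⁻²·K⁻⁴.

Steady state: internal power = radiated power, P = εσA T⁴.
Radiating area A = 4πr² = 0.008430 m².
T⁴ = P/(εσA) = 104/(0.62·5.67×10⁻⁸·0.008430) = 3.510×10¹¹ K⁴.
T = (3.510×10¹¹)^(1/4).

T ≈ 770 K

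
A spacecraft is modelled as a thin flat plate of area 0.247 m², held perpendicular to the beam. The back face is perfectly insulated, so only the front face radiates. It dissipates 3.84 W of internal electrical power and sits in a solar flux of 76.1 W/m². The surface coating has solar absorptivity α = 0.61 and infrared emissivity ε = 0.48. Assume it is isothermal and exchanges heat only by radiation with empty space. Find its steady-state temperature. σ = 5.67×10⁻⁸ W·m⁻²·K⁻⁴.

At steady state, absorbed solar power + internal power = radiated power.
Absorbed: α·S·A_cross = 0.61·76.1·0.2470 = 11.47 W (cross-section A).
Total input = 11.47 + 3.84 = 15.31 W.
Radiated: εσ·A_surf·T⁴ with A_surf = A = 0.2470 m².
T⁴ = 15.31/(0.48·5.67×10⁻⁸·0.2470) = 2.277×10⁹ K⁴.

T ≈ 218 K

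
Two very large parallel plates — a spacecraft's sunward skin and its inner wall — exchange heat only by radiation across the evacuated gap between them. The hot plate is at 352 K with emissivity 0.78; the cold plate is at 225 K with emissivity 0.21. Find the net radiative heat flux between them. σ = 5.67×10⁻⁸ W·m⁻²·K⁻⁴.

q ≈ 144 W/m²

For two infinite grey parallel plates, q = σ(T₁⁴ − T₂⁴)/(1/ε₁ + 1/ε₂ − 1).
T₁⁴ − T₂⁴ = 1.535×10¹⁰ − 2.563×10⁹ = 1.279×10¹⁰ K⁴.
1/ε₁ + 1/ε₂ − 1 = 1.282 + 4.762 − 1 = 5.044.
q = 5.67×10⁻⁸ × 1.279×10¹⁰ / 5.044.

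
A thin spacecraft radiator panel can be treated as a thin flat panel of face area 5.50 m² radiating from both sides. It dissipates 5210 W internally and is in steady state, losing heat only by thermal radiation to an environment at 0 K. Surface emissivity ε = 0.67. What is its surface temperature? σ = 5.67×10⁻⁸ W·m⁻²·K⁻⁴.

Steady state: internal power = radiated power, P = εσA T⁴.
Radiating area A = 2·5.50 = 11.00 m².
T⁴ = P/(εσA) = 5210/(0.67·5.67×10⁻⁸·11.00) = 1.247×10¹⁰ K⁴.
T = (1.247×10¹⁰)^(1/4).

T ≈ 334 K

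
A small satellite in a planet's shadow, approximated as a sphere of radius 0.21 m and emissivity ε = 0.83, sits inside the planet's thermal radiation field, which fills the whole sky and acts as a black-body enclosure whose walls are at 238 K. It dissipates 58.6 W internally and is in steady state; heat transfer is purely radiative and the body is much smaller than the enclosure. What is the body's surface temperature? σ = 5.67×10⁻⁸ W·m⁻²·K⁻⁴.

T ≈ 272 K

For a small grey body in a large enclosure, net radiated power = εσA(T⁴ − T_w⁴).
Steady state: P = εσA(T⁴ − T_w⁴) with A = 4πr² = 0.5542 m².
T⁴ = P/(εσA) + T_w⁴ = 58.6/(0.83·5.67×10⁻⁸·0.5542) + (238)⁴
    = 2.247×10⁹ + 3.209×10⁹ = 5.455×10⁹ K⁴.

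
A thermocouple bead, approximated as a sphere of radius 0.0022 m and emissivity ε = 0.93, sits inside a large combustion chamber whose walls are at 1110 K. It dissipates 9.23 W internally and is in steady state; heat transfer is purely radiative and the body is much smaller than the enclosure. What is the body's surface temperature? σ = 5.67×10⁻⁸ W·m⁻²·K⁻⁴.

T ≈ 1450 K

For a small grey body in a large enclosure, net radiated power = εσA(T⁴ − T_w⁴).
Steady state: P = εσA(T⁴ − T_w⁴) with A = 4πr² = 6.082×10⁻⁵ m².
T⁴ = P/(εσA) + T_w⁴ = 9.23/(0.93·5.67×10⁻⁸·6.082×10⁻⁵) + (1110)⁴
    = 2.878×10¹² + 1.518×10¹² = 4.396×10¹² K⁴.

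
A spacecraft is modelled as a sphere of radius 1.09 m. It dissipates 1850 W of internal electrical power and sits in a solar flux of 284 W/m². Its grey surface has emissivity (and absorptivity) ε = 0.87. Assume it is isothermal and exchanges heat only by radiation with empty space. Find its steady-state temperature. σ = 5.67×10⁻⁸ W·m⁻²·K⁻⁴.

At steady state, absorbed solar power + internal power = radiated power.
Absorbed: α·S·A_cross = 0.87·284·3.733 = 922.2 W (cross-section πr²).
Total input = 922.2 + 1850 = 2772 W.
Radiated: εσ·A_surf·T⁴ with A_surf = 4πr² = 14.93 m².
T⁴ = 2772/(0.87·5.67×10⁻⁸·14.93) = 3.764×10⁹ K⁴.

T ≈ 248 K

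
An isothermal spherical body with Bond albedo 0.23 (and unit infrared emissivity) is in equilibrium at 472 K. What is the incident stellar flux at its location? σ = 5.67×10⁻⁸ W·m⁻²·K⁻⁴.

S ≈ 14600 W/m²

(1−a)S·πr² = σ·4πr²·T⁴ ⇒ S = 4σT⁴/(1−a).
S = 4·5.67×10⁻⁸·4.963×10¹⁰/0.770.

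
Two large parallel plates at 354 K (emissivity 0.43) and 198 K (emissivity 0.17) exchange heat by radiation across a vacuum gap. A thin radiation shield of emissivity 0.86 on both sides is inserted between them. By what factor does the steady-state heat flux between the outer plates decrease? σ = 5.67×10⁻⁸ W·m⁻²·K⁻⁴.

Without shield: q₀ = σΔ(T⁴)/(1/ε₁+1/ε₂−1) with denominator 7.208.
With shield the two gaps are in series; the resistances add: (1/ε₁+1/ε_s−1)+(1/ε_s+1/ε₂−1) = 2.488+6.045 = 8.534.
Heat-flux ratio q₀/q = 8.534/7.208.

factor ≈ 1.18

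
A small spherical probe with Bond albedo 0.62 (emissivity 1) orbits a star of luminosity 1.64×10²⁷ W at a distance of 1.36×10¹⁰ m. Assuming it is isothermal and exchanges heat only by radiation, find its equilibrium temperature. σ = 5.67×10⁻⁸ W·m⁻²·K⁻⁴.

First find the stellar flux at distance d: S = L/(4πd²) = 1.64×10²⁷/(4π·(1.36×10¹⁰)²) = 7.056×10⁵ W/m².
For an isothermal sphere, absorbed (1−a)S·πr² = emitted σ·4πr²·T⁴, so T⁴ = (1−a)S/(4σ).
T⁴ = 0.380·7.056×10⁵/(4·5.67×10⁻⁸) = 1.182×10¹² K⁴.

T ≈ 1040 K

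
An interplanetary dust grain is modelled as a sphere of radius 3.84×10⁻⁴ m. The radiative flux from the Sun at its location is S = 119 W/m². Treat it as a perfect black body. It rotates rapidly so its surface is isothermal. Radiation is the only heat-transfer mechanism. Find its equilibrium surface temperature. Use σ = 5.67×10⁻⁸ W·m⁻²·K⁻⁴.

At equilibrium, absorbed power = emitted power.
Absorbing cross-section = πr² = 4.632×10⁻⁷ m²; emitting surface = 4πr² = 1.853×10⁻⁶ m² (ratio 4).
S·A_cross = εσ·A_surf·T⁴  ⇒  T⁴ = S/(4σ).
T⁴ = 1.00·119/(4·5.67×10⁻⁸) = 5.247×10⁸ K⁴.
T = (5.247×10⁸)^(1/4).

T ≈ 151 K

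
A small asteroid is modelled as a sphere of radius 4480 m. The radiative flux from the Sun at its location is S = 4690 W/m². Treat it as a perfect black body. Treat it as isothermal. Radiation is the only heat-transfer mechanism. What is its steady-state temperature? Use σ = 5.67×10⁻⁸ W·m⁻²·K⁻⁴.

At equilibrium, absorbed power = emitted power.
Absorbing cross-section = πr² = 6.305×10⁷ m²; emitting surface = 4πr² = 2.522×10⁸ m² (ratio 4).
S·A_cross = εσ·A_surf·T⁴  ⇒  T⁴ = S/(4σ).
T⁴ = 1.00·4690/(4·5.67×10⁻⁸) = 2.068×10¹⁰ K⁴.
T = (2.068×10¹⁰)^(1/4).

T ≈ 379 K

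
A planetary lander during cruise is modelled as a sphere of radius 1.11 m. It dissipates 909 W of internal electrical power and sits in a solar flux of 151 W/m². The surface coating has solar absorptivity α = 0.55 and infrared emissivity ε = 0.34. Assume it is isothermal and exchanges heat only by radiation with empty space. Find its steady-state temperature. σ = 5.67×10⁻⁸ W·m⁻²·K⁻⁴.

At steady state, absorbed solar power + internal power = radiated power.
Absorbed: α·S·A_cross = 0.55·151·3.871 = 321.5 W (cross-section πr²).
Total input = 321.5 + 909 = 1230 W.
Radiated: εσ·A_surf·T⁴ with A_surf = 4πr² = 15.48 m².
T⁴ = 1230/(0.34·5.67×10⁻⁸·15.48) = 4.122×10⁹ K⁴.

T ≈ 253 K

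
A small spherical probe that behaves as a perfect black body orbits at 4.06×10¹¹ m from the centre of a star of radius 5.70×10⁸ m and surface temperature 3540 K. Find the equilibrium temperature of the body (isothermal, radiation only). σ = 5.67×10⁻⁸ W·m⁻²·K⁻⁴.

The star's surface emits σT_*⁴; at distance d the flux is S = σT_*⁴(R_*/d)².
S = 5.67×10⁻⁸·(3540)⁴·(5.70×10⁸/4.06×10¹¹)² = 17.55 W/m².
For an isothermal sphere T⁴ = (1−a)S/(4σ) = 7.738×10⁷ K⁴.

T ≈ 93.8 K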